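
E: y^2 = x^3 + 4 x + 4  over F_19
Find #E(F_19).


For each x in F_19, count y with y^2 = x^3 + 4 x + 4 mod 19:
  x = 0: RHS = 4, y in [2, 17]  -> 2 point(s)
  x = 1: RHS = 9, y in [3, 16]  -> 2 point(s)
  x = 2: RHS = 1, y in [1, 18]  -> 2 point(s)
  x = 3: RHS = 5, y in [9, 10]  -> 2 point(s)
  x = 5: RHS = 16, y in [4, 15]  -> 2 point(s)
  x = 6: RHS = 16, y in [4, 15]  -> 2 point(s)
  x = 8: RHS = 16, y in [4, 15]  -> 2 point(s)
  x = 9: RHS = 9, y in [3, 16]  -> 2 point(s)
  x = 11: RHS = 11, y in [7, 12]  -> 2 point(s)
  x = 13: RHS = 11, y in [7, 12]  -> 2 point(s)
  x = 14: RHS = 11, y in [7, 12]  -> 2 point(s)
  x = 15: RHS = 0, y in [0]  -> 1 point(s)
  x = 17: RHS = 7, y in [8, 11]  -> 2 point(s)
Affine points: 25. Add the point at infinity: total = 26.

#E(F_19) = 26


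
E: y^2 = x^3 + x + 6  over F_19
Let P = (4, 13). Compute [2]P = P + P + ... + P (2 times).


k = 2 = 10_2 (binary, LSB first: 01)
Double-and-add from P = (4, 13):
  bit 0 = 0: acc unchanged = O
  bit 1 = 1: acc = O + (3, 13) = (3, 13)

2P = (3, 13)


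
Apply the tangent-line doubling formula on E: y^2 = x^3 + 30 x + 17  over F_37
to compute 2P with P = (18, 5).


Doubling: s = (3 x1^2 + a) / (2 y1)
s = (3*18^2 + 30) / (2*5) mod 37 = 4
x3 = s^2 - 2 x1 mod 37 = 4^2 - 2*18 = 17
y3 = s (x1 - x3) - y1 mod 37 = 4 * (18 - 17) - 5 = 36

2P = (17, 36)


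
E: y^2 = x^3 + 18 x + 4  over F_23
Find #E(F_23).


For each x in F_23, count y with y^2 = x^3 + 18 x + 4 mod 23:
  x = 0: RHS = 4, y in [2, 21]  -> 2 point(s)
  x = 1: RHS = 0, y in [0]  -> 1 point(s)
  x = 2: RHS = 2, y in [5, 18]  -> 2 point(s)
  x = 3: RHS = 16, y in [4, 19]  -> 2 point(s)
  x = 4: RHS = 2, y in [5, 18]  -> 2 point(s)
  x = 5: RHS = 12, y in [9, 14]  -> 2 point(s)
  x = 6: RHS = 6, y in [11, 12]  -> 2 point(s)
  x = 7: RHS = 13, y in [6, 17]  -> 2 point(s)
  x = 8: RHS = 16, y in [4, 19]  -> 2 point(s)
  x = 12: RHS = 16, y in [4, 19]  -> 2 point(s)
  x = 16: RHS = 18, y in [8, 15]  -> 2 point(s)
  x = 17: RHS = 2, y in [5, 18]  -> 2 point(s)
  x = 19: RHS = 6, y in [11, 12]  -> 2 point(s)
  x = 21: RHS = 6, y in [11, 12]  -> 2 point(s)
  x = 22: RHS = 8, y in [10, 13]  -> 2 point(s)
Affine points: 29. Add the point at infinity: total = 30.

#E(F_23) = 30


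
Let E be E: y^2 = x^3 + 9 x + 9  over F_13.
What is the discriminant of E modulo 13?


4 a^3 + 27 b^2 = 4*9^3 + 27*9^2 = 2916 + 2187 = 5103
Delta = -16 * (5103) = -81648
Delta mod 13 = 5

Delta = 5 (mod 13)


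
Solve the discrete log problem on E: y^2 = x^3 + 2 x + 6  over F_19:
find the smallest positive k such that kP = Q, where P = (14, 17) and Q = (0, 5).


Enumerate multiples of P until we hit Q = (0, 5):
  1P = (14, 17)
  2P = (16, 12)
  3P = (0, 5)
Match found at i = 3.

k = 3


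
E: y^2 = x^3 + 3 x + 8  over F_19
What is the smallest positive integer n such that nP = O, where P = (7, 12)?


Compute successive multiples of P until we hit O:
  1P = (7, 12)
  2P = (12, 9)
  3P = (11, 17)
  4P = (18, 17)
  5P = (3, 14)
  6P = (14, 1)
  7P = (9, 2)
  8P = (9, 17)
  ... (continuing to 15P)
  15P = O

ord(P) = 15


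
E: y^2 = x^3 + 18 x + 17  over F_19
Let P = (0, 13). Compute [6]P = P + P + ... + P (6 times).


k = 6 = 110_2 (binary, LSB first: 011)
Double-and-add from P = (0, 13):
  bit 0 = 0: acc unchanged = O
  bit 1 = 1: acc = O + (7, 7) = (7, 7)
  bit 2 = 1: acc = (7, 7) + (11, 11) = (2, 17)

6P = (2, 17)


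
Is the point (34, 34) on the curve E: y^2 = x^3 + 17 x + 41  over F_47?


Check whether y^2 = x^3 + 17 x + 41 (mod 47) for (x, y) = (34, 34).
LHS: y^2 = 34^2 mod 47 = 28
RHS: x^3 + 17 x + 41 = 34^3 + 17*34 + 41 mod 47 = 20
LHS != RHS

No, not on the curve


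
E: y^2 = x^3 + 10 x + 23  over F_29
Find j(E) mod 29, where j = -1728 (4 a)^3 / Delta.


Delta = -16(4 a^3 + 27 b^2) mod 29 = 24
-1728 * (4 a)^3 = -1728 * (4*10)^3 mod 29 = 22
j = 22 * 24^(-1) mod 29 = 13

j = 13 (mod 29)


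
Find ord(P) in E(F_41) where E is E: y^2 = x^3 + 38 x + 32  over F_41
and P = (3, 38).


Compute successive multiples of P until we hit O:
  1P = (3, 38)
  2P = (10, 31)
  3P = (29, 29)
  4P = (11, 31)
  5P = (22, 35)
  6P = (20, 10)
  7P = (0, 27)
  8P = (15, 0)
  ... (continuing to 16P)
  16P = O

ord(P) = 16


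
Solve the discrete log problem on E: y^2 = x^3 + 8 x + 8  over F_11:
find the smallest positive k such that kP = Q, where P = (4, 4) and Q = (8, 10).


Enumerate multiples of P until we hit Q = (8, 10):
  1P = (4, 4)
  2P = (8, 1)
  3P = (3, 9)
  4P = (7, 0)
  5P = (3, 2)
  6P = (8, 10)
Match found at i = 6.

k = 6


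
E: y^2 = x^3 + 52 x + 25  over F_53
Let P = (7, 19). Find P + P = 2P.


Doubling: s = (3 x1^2 + a) / (2 y1)
s = (3*7^2 + 52) / (2*19) mod 53 = 15
x3 = s^2 - 2 x1 mod 53 = 15^2 - 2*7 = 52
y3 = s (x1 - x3) - y1 mod 53 = 15 * (7 - 52) - 19 = 48

2P = (52, 48)


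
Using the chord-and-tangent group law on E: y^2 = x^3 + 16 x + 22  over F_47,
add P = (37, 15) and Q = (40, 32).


P != Q, so use the chord formula.
s = (y2 - y1) / (x2 - x1) = (17) / (3) mod 47 = 37
x3 = s^2 - x1 - x2 mod 47 = 37^2 - 37 - 40 = 23
y3 = s (x1 - x3) - y1 mod 47 = 37 * (37 - 23) - 15 = 33

P + Q = (23, 33)


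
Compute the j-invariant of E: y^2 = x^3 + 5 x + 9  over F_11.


Delta = -16(4 a^3 + 27 b^2) mod 11 = 7
-1728 * (4 a)^3 = -1728 * (4*5)^3 mod 11 = 8
j = 8 * 7^(-1) mod 11 = 9

j = 9 (mod 11)


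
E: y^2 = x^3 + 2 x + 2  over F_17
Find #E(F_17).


For each x in F_17, count y with y^2 = x^3 + 2 x + 2 mod 17:
  x = 0: RHS = 2, y in [6, 11]  -> 2 point(s)
  x = 3: RHS = 1, y in [1, 16]  -> 2 point(s)
  x = 5: RHS = 1, y in [1, 16]  -> 2 point(s)
  x = 6: RHS = 9, y in [3, 14]  -> 2 point(s)
  x = 7: RHS = 2, y in [6, 11]  -> 2 point(s)
  x = 9: RHS = 1, y in [1, 16]  -> 2 point(s)
  x = 10: RHS = 2, y in [6, 11]  -> 2 point(s)
  x = 13: RHS = 15, y in [7, 10]  -> 2 point(s)
  x = 16: RHS = 16, y in [4, 13]  -> 2 point(s)
Affine points: 18. Add the point at infinity: total = 19.

#E(F_17) = 19


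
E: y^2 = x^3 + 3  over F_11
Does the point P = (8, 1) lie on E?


Check whether y^2 = x^3 + 0 x + 3 (mod 11) for (x, y) = (8, 1).
LHS: y^2 = 1^2 mod 11 = 1
RHS: x^3 + 0 x + 3 = 8^3 + 0*8 + 3 mod 11 = 9
LHS != RHS

No, not on the curve


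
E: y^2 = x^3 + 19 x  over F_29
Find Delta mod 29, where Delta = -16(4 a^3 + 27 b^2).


4 a^3 + 27 b^2 = 4*19^3 + 27*0^2 = 27436 + 0 = 27436
Delta = -16 * (27436) = -438976
Delta mod 29 = 26

Delta = 26 (mod 29)


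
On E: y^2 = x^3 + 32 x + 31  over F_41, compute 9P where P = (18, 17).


k = 9 = 1001_2 (binary, LSB first: 1001)
Double-and-add from P = (18, 17):
  bit 0 = 1: acc = O + (18, 17) = (18, 17)
  bit 1 = 0: acc unchanged = (18, 17)
  bit 2 = 0: acc unchanged = (18, 17)
  bit 3 = 1: acc = (18, 17) + (31, 33) = (35, 22)

9P = (35, 22)


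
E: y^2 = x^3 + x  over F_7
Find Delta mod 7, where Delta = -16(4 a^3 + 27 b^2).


4 a^3 + 27 b^2 = 4*1^3 + 27*0^2 = 4 + 0 = 4
Delta = -16 * (4) = -64
Delta mod 7 = 6

Delta = 6 (mod 7)


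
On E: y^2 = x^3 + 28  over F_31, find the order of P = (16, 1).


Compute successive multiples of P until we hit O:
  1P = (16, 1)
  2P = (19, 25)
  3P = (29, 19)
  4P = (18, 1)
  5P = (28, 30)
  6P = (12, 19)
  7P = (0, 20)
  8P = (2, 25)
  ... (continuing to 21P)
  21P = O

ord(P) = 21


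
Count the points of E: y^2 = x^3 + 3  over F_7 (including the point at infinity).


For each x in F_7, count y with y^2 = x^3 + 0 x + 3 mod 7:
  x = 1: RHS = 4, y in [2, 5]  -> 2 point(s)
  x = 2: RHS = 4, y in [2, 5]  -> 2 point(s)
  x = 3: RHS = 2, y in [3, 4]  -> 2 point(s)
  x = 4: RHS = 4, y in [2, 5]  -> 2 point(s)
  x = 5: RHS = 2, y in [3, 4]  -> 2 point(s)
  x = 6: RHS = 2, y in [3, 4]  -> 2 point(s)
Affine points: 12. Add the point at infinity: total = 13.

#E(F_7) = 13


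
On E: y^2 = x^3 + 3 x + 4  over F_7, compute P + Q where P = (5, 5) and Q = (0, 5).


P != Q, so use the chord formula.
s = (y2 - y1) / (x2 - x1) = (0) / (2) mod 7 = 0
x3 = s^2 - x1 - x2 mod 7 = 0^2 - 5 - 0 = 2
y3 = s (x1 - x3) - y1 mod 7 = 0 * (5 - 2) - 5 = 2

P + Q = (2, 2)


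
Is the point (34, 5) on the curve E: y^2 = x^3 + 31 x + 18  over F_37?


Check whether y^2 = x^3 + 31 x + 18 (mod 37) for (x, y) = (34, 5).
LHS: y^2 = 5^2 mod 37 = 25
RHS: x^3 + 31 x + 18 = 34^3 + 31*34 + 18 mod 37 = 9
LHS != RHS

No, not on the curve


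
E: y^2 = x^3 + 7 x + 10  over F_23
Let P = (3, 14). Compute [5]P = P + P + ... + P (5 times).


k = 5 = 101_2 (binary, LSB first: 101)
Double-and-add from P = (3, 14):
  bit 0 = 1: acc = O + (3, 14) = (3, 14)
  bit 1 = 0: acc unchanged = (3, 14)
  bit 2 = 1: acc = (3, 14) + (22, 18) = (22, 5)

5P = (22, 5)


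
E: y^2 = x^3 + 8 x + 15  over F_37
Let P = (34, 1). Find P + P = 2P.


Doubling: s = (3 x1^2 + a) / (2 y1)
s = (3*34^2 + 8) / (2*1) mod 37 = 36
x3 = s^2 - 2 x1 mod 37 = 36^2 - 2*34 = 7
y3 = s (x1 - x3) - y1 mod 37 = 36 * (34 - 7) - 1 = 9

2P = (7, 9)


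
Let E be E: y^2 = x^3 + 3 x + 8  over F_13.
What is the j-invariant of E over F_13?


Delta = -16(4 a^3 + 27 b^2) mod 13 = 4
-1728 * (4 a)^3 = -1728 * (4*3)^3 mod 13 = 12
j = 12 * 4^(-1) mod 13 = 3

j = 3 (mod 13)


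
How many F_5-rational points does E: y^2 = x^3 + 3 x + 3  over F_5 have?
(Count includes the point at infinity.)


For each x in F_5, count y with y^2 = x^3 + 3 x + 3 mod 5:
  x = 3: RHS = 4, y in [2, 3]  -> 2 point(s)
  x = 4: RHS = 4, y in [2, 3]  -> 2 point(s)
Affine points: 4. Add the point at infinity: total = 5.

#E(F_5) = 5


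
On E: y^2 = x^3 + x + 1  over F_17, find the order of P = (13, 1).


Compute successive multiples of P until we hit O:
  1P = (13, 1)
  2P = (9, 12)
  3P = (10, 12)
  4P = (15, 12)
  5P = (15, 5)
  6P = (10, 5)
  7P = (9, 5)
  8P = (13, 16)
  ... (continuing to 9P)
  9P = O

ord(P) = 9


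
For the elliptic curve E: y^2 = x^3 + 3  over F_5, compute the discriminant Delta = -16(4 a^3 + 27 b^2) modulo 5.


4 a^3 + 27 b^2 = 4*0^3 + 27*3^2 = 0 + 243 = 243
Delta = -16 * (243) = -3888
Delta mod 5 = 2

Delta = 2 (mod 5)


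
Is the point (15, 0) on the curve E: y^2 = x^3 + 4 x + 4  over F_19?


Check whether y^2 = x^3 + 4 x + 4 (mod 19) for (x, y) = (15, 0).
LHS: y^2 = 0^2 mod 19 = 0
RHS: x^3 + 4 x + 4 = 15^3 + 4*15 + 4 mod 19 = 0
LHS = RHS

Yes, on the curve


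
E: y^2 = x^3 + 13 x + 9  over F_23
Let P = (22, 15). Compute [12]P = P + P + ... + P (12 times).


k = 12 = 1100_2 (binary, LSB first: 0011)
Double-and-add from P = (22, 15):
  bit 0 = 0: acc unchanged = O
  bit 1 = 0: acc unchanged = O
  bit 2 = 1: acc = O + (7, 12) = (7, 12)
  bit 3 = 1: acc = (7, 12) + (10, 14) = (9, 2)

12P = (9, 2)


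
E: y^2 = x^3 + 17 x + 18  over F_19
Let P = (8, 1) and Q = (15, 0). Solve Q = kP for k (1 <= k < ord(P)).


Enumerate multiples of P until we hit Q = (15, 0):
  1P = (8, 1)
  2P = (3, 18)
  3P = (15, 0)
Match found at i = 3.

k = 3


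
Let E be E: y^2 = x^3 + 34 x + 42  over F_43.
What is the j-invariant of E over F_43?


Delta = -16(4 a^3 + 27 b^2) mod 43 = 42
-1728 * (4 a)^3 = -1728 * (4*34)^3 mod 43 = 8
j = 8 * 42^(-1) mod 43 = 35

j = 35 (mod 43)


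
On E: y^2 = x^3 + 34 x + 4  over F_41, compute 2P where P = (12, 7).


Doubling: s = (3 x1^2 + a) / (2 y1)
s = (3*12^2 + 34) / (2*7) mod 41 = 4
x3 = s^2 - 2 x1 mod 41 = 4^2 - 2*12 = 33
y3 = s (x1 - x3) - y1 mod 41 = 4 * (12 - 33) - 7 = 32

2P = (33, 32)


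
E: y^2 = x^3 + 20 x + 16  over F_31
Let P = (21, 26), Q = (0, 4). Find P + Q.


P != Q, so use the chord formula.
s = (y2 - y1) / (x2 - x1) = (9) / (10) mod 31 = 4
x3 = s^2 - x1 - x2 mod 31 = 4^2 - 21 - 0 = 26
y3 = s (x1 - x3) - y1 mod 31 = 4 * (21 - 26) - 26 = 16

P + Q = (26, 16)


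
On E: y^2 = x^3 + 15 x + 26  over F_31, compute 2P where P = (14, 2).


Doubling: s = (3 x1^2 + a) / (2 y1)
s = (3*14^2 + 15) / (2*2) mod 31 = 19
x3 = s^2 - 2 x1 mod 31 = 19^2 - 2*14 = 23
y3 = s (x1 - x3) - y1 mod 31 = 19 * (14 - 23) - 2 = 13

2P = (23, 13)


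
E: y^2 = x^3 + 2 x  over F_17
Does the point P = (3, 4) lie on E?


Check whether y^2 = x^3 + 2 x + 0 (mod 17) for (x, y) = (3, 4).
LHS: y^2 = 4^2 mod 17 = 16
RHS: x^3 + 2 x + 0 = 3^3 + 2*3 + 0 mod 17 = 16
LHS = RHS

Yes, on the curve


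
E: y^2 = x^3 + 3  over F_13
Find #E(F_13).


For each x in F_13, count y with y^2 = x^3 + 0 x + 3 mod 13:
  x = 0: RHS = 3, y in [4, 9]  -> 2 point(s)
  x = 1: RHS = 4, y in [2, 11]  -> 2 point(s)
  x = 3: RHS = 4, y in [2, 11]  -> 2 point(s)
  x = 9: RHS = 4, y in [2, 11]  -> 2 point(s)
Affine points: 8. Add the point at infinity: total = 9.

#E(F_13) = 9


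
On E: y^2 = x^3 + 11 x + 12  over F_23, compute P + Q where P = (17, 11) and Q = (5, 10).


P != Q, so use the chord formula.
s = (y2 - y1) / (x2 - x1) = (22) / (11) mod 23 = 2
x3 = s^2 - x1 - x2 mod 23 = 2^2 - 17 - 5 = 5
y3 = s (x1 - x3) - y1 mod 23 = 2 * (17 - 5) - 11 = 13

P + Q = (5, 13)


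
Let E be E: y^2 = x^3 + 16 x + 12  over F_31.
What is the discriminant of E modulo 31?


4 a^3 + 27 b^2 = 4*16^3 + 27*12^2 = 16384 + 3888 = 20272
Delta = -16 * (20272) = -324352
Delta mod 31 = 1

Delta = 1 (mod 31)


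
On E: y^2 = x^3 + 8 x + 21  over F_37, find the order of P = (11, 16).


Compute successive multiples of P until we hit O:
  1P = (11, 16)
  2P = (18, 15)
  3P = (5, 36)
  4P = (28, 16)
  5P = (35, 21)
  6P = (1, 20)
  7P = (0, 24)
  8P = (25, 11)
  ... (continuing to 46P)
  46P = O

ord(P) = 46


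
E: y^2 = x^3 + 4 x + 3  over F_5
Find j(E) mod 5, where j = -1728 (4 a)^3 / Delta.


Delta = -16(4 a^3 + 27 b^2) mod 5 = 1
-1728 * (4 a)^3 = -1728 * (4*4)^3 mod 5 = 2
j = 2 * 1^(-1) mod 5 = 2

j = 2 (mod 5)


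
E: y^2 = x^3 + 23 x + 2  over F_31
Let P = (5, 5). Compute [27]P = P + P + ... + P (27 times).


k = 27 = 11011_2 (binary, LSB first: 11011)
Double-and-add from P = (5, 5):
  bit 0 = 1: acc = O + (5, 5) = (5, 5)
  bit 1 = 1: acc = (5, 5) + (29, 14) = (17, 6)
  bit 2 = 0: acc unchanged = (17, 6)
  bit 3 = 1: acc = (17, 6) + (3, 6) = (11, 25)
  bit 4 = 1: acc = (11, 25) + (26, 17) = (2, 26)

27P = (2, 26)


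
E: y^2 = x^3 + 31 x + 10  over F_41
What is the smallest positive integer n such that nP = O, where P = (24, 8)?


Compute successive multiples of P until we hit O:
  1P = (24, 8)
  2P = (11, 40)
  3P = (14, 21)
  4P = (1, 40)
  5P = (6, 24)
  6P = (29, 1)
  7P = (8, 27)
  8P = (0, 25)
  ... (continuing to 40P)
  40P = O

ord(P) = 40


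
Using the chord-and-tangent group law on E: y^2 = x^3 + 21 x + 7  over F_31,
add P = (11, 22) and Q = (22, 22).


P != Q, so use the chord formula.
s = (y2 - y1) / (x2 - x1) = (0) / (11) mod 31 = 0
x3 = s^2 - x1 - x2 mod 31 = 0^2 - 11 - 22 = 29
y3 = s (x1 - x3) - y1 mod 31 = 0 * (11 - 29) - 22 = 9

P + Q = (29, 9)


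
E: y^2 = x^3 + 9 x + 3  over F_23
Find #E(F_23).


For each x in F_23, count y with y^2 = x^3 + 9 x + 3 mod 23:
  x = 0: RHS = 3, y in [7, 16]  -> 2 point(s)
  x = 1: RHS = 13, y in [6, 17]  -> 2 point(s)
  x = 2: RHS = 6, y in [11, 12]  -> 2 point(s)
  x = 5: RHS = 12, y in [9, 14]  -> 2 point(s)
  x = 7: RHS = 18, y in [8, 15]  -> 2 point(s)
  x = 8: RHS = 12, y in [9, 14]  -> 2 point(s)
  x = 9: RHS = 8, y in [10, 13]  -> 2 point(s)
  x = 10: RHS = 12, y in [9, 14]  -> 2 point(s)
  x = 17: RHS = 9, y in [3, 20]  -> 2 point(s)
  x = 19: RHS = 18, y in [8, 15]  -> 2 point(s)
  x = 20: RHS = 18, y in [8, 15]  -> 2 point(s)
  x = 21: RHS = 0, y in [0]  -> 1 point(s)
  x = 22: RHS = 16, y in [4, 19]  -> 2 point(s)
Affine points: 25. Add the point at infinity: total = 26.

#E(F_23) = 26


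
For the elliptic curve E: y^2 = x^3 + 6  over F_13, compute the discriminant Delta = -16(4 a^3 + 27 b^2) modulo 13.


4 a^3 + 27 b^2 = 4*0^3 + 27*6^2 = 0 + 972 = 972
Delta = -16 * (972) = -15552
Delta mod 13 = 9

Delta = 9 (mod 13)


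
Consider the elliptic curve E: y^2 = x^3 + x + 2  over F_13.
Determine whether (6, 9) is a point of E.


Check whether y^2 = x^3 + 1 x + 2 (mod 13) for (x, y) = (6, 9).
LHS: y^2 = 9^2 mod 13 = 3
RHS: x^3 + 1 x + 2 = 6^3 + 1*6 + 2 mod 13 = 3
LHS = RHS

Yes, on the curve


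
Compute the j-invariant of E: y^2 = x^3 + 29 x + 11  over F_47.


Delta = -16(4 a^3 + 27 b^2) mod 47 = 13
-1728 * (4 a)^3 = -1728 * (4*29)^3 mod 47 = 4
j = 4 * 13^(-1) mod 47 = 22

j = 22 (mod 47)


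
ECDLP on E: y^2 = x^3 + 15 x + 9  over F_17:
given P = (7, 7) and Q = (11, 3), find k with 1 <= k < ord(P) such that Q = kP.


Enumerate multiples of P until we hit Q = (11, 3):
  1P = (7, 7)
  2P = (12, 8)
  3P = (13, 2)
  4P = (1, 5)
  5P = (11, 3)
Match found at i = 5.

k = 5


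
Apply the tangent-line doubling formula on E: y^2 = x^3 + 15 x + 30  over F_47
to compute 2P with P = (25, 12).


Doubling: s = (3 x1^2 + a) / (2 y1)
s = (3*25^2 + 15) / (2*12) mod 47 = 20
x3 = s^2 - 2 x1 mod 47 = 20^2 - 2*25 = 21
y3 = s (x1 - x3) - y1 mod 47 = 20 * (25 - 21) - 12 = 21

2P = (21, 21)


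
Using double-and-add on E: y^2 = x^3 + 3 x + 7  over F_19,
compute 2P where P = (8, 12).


k = 2 = 10_2 (binary, LSB first: 01)
Double-and-add from P = (8, 12):
  bit 0 = 0: acc unchanged = O
  bit 1 = 1: acc = O + (4, 11) = (4, 11)

2P = (4, 11)


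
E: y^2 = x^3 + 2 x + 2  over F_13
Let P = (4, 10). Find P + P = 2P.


Doubling: s = (3 x1^2 + a) / (2 y1)
s = (3*4^2 + 2) / (2*10) mod 13 = 9
x3 = s^2 - 2 x1 mod 13 = 9^2 - 2*4 = 8
y3 = s (x1 - x3) - y1 mod 13 = 9 * (4 - 8) - 10 = 6

2P = (8, 6)


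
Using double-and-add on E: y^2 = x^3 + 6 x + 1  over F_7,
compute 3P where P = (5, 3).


k = 3 = 11_2 (binary, LSB first: 11)
Double-and-add from P = (5, 3):
  bit 0 = 1: acc = O + (5, 3) = (5, 3)
  bit 1 = 1: acc = (5, 3) + (6, 1) = (0, 1)

3P = (0, 1)


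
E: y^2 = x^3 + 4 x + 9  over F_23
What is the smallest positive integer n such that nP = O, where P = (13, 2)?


Compute successive multiples of P until we hit O:
  1P = (13, 2)
  2P = (0, 20)
  3P = (16, 11)
  4P = (3, 5)
  5P = (11, 2)
  6P = (22, 21)
  7P = (20, 19)
  8P = (2, 5)
  ... (continuing to 29P)
  29P = O

ord(P) = 29


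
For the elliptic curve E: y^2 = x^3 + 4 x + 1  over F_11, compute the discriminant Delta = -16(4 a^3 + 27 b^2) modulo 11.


4 a^3 + 27 b^2 = 4*4^3 + 27*1^2 = 256 + 27 = 283
Delta = -16 * (283) = -4528
Delta mod 11 = 4

Delta = 4 (mod 11)


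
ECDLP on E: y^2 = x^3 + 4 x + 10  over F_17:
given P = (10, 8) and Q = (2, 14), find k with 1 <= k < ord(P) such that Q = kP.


Enumerate multiples of P until we hit Q = (2, 14):
  1P = (10, 8)
  2P = (1, 10)
  3P = (5, 6)
  4P = (11, 12)
  5P = (12, 1)
  6P = (3, 10)
  7P = (2, 14)
Match found at i = 7.

k = 7


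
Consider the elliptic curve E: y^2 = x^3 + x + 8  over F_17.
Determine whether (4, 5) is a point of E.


Check whether y^2 = x^3 + 1 x + 8 (mod 17) for (x, y) = (4, 5).
LHS: y^2 = 5^2 mod 17 = 8
RHS: x^3 + 1 x + 8 = 4^3 + 1*4 + 8 mod 17 = 8
LHS = RHS

Yes, on the curve


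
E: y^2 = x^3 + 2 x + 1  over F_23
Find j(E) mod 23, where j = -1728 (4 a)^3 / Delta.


Delta = -16(4 a^3 + 27 b^2) mod 23 = 22
-1728 * (4 a)^3 = -1728 * (4*2)^3 mod 23 = 5
j = 5 * 22^(-1) mod 23 = 18

j = 18 (mod 23)


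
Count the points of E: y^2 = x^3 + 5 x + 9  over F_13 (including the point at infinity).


For each x in F_13, count y with y^2 = x^3 + 5 x + 9 mod 13:
  x = 0: RHS = 9, y in [3, 10]  -> 2 point(s)
  x = 2: RHS = 1, y in [1, 12]  -> 2 point(s)
  x = 3: RHS = 12, y in [5, 8]  -> 2 point(s)
  x = 5: RHS = 3, y in [4, 9]  -> 2 point(s)
  x = 7: RHS = 10, y in [6, 7]  -> 2 point(s)
  x = 9: RHS = 3, y in [4, 9]  -> 2 point(s)
  x = 11: RHS = 4, y in [2, 11]  -> 2 point(s)
  x = 12: RHS = 3, y in [4, 9]  -> 2 point(s)
Affine points: 16. Add the point at infinity: total = 17.

#E(F_13) = 17


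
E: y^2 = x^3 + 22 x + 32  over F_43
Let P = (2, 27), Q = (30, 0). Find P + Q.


P != Q, so use the chord formula.
s = (y2 - y1) / (x2 - x1) = (16) / (28) mod 43 = 19
x3 = s^2 - x1 - x2 mod 43 = 19^2 - 2 - 30 = 28
y3 = s (x1 - x3) - y1 mod 43 = 19 * (2 - 28) - 27 = 38

P + Q = (28, 38)


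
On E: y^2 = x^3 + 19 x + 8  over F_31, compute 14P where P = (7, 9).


k = 14 = 1110_2 (binary, LSB first: 0111)
Double-and-add from P = (7, 9):
  bit 0 = 0: acc unchanged = O
  bit 1 = 1: acc = O + (19, 25) = (19, 25)
  bit 2 = 1: acc = (19, 25) + (9, 28) = (22, 10)
  bit 3 = 1: acc = (22, 10) + (15, 17) = (26, 25)

14P = (26, 25)


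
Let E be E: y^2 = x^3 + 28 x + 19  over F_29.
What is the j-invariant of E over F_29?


Delta = -16(4 a^3 + 27 b^2) mod 29 = 16
-1728 * (4 a)^3 = -1728 * (4*28)^3 mod 29 = 15
j = 15 * 16^(-1) mod 29 = 10

j = 10 (mod 29)


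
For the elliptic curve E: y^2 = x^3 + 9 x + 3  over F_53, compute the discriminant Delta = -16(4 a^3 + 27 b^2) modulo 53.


4 a^3 + 27 b^2 = 4*9^3 + 27*3^2 = 2916 + 243 = 3159
Delta = -16 * (3159) = -50544
Delta mod 53 = 18

Delta = 18 (mod 53)


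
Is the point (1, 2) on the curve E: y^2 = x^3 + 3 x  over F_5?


Check whether y^2 = x^3 + 3 x + 0 (mod 5) for (x, y) = (1, 2).
LHS: y^2 = 2^2 mod 5 = 4
RHS: x^3 + 3 x + 0 = 1^3 + 3*1 + 0 mod 5 = 4
LHS = RHS

Yes, on the curve


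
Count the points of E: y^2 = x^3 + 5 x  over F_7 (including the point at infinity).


For each x in F_7, count y with y^2 = x^3 + 5 x + 0 mod 7:
  x = 0: RHS = 0, y in [0]  -> 1 point(s)
  x = 2: RHS = 4, y in [2, 5]  -> 2 point(s)
  x = 3: RHS = 0, y in [0]  -> 1 point(s)
  x = 4: RHS = 0, y in [0]  -> 1 point(s)
  x = 6: RHS = 1, y in [1, 6]  -> 2 point(s)
Affine points: 7. Add the point at infinity: total = 8.

#E(F_7) = 8


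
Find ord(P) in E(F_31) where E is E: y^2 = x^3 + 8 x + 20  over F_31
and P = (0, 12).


Compute successive multiples of P until we hit O:
  1P = (0, 12)
  2P = (7, 27)
  3P = (21, 5)
  4P = (17, 4)
  5P = (8, 10)
  6P = (25, 2)
  7P = (26, 17)
  8P = (6, 25)
  ... (continuing to 28P)
  28P = O

ord(P) = 28


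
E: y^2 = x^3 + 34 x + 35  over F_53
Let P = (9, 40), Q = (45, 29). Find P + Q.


P != Q, so use the chord formula.
s = (y2 - y1) / (x2 - x1) = (42) / (36) mod 53 = 10
x3 = s^2 - x1 - x2 mod 53 = 10^2 - 9 - 45 = 46
y3 = s (x1 - x3) - y1 mod 53 = 10 * (9 - 46) - 40 = 14

P + Q = (46, 14)


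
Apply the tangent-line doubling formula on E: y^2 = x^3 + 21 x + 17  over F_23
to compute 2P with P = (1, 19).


Doubling: s = (3 x1^2 + a) / (2 y1)
s = (3*1^2 + 21) / (2*19) mod 23 = 20
x3 = s^2 - 2 x1 mod 23 = 20^2 - 2*1 = 7
y3 = s (x1 - x3) - y1 mod 23 = 20 * (1 - 7) - 19 = 22

2P = (7, 22)


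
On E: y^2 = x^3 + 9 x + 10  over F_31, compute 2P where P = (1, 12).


Doubling: s = (3 x1^2 + a) / (2 y1)
s = (3*1^2 + 9) / (2*12) mod 31 = 16
x3 = s^2 - 2 x1 mod 31 = 16^2 - 2*1 = 6
y3 = s (x1 - x3) - y1 mod 31 = 16 * (1 - 6) - 12 = 1

2P = (6, 1)


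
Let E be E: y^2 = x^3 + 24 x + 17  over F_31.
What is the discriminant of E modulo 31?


4 a^3 + 27 b^2 = 4*24^3 + 27*17^2 = 55296 + 7803 = 63099
Delta = -16 * (63099) = -1009584
Delta mod 31 = 24

Delta = 24 (mod 31)


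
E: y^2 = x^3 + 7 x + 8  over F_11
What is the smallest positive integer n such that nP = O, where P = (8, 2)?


Compute successive multiples of P until we hit O:
  1P = (8, 2)
  2P = (4, 10)
  3P = (3, 10)
  4P = (3, 1)
  5P = (4, 1)
  6P = (8, 9)
  7P = O

ord(P) = 7


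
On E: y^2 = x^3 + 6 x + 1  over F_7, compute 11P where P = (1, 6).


k = 11 = 1011_2 (binary, LSB first: 1101)
Double-and-add from P = (1, 6):
  bit 0 = 1: acc = O + (1, 6) = (1, 6)
  bit 1 = 1: acc = (1, 6) + (6, 6) = (0, 1)
  bit 2 = 0: acc unchanged = (0, 1)
  bit 3 = 1: acc = (0, 1) + (3, 2) = (1, 1)

11P = (1, 1)


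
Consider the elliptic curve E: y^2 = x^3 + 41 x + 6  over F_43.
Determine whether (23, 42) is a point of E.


Check whether y^2 = x^3 + 41 x + 6 (mod 43) for (x, y) = (23, 42).
LHS: y^2 = 42^2 mod 43 = 1
RHS: x^3 + 41 x + 6 = 23^3 + 41*23 + 6 mod 43 = 1
LHS = RHS

Yes, on the curve


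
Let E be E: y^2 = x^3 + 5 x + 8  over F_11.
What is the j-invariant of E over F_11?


Delta = -16(4 a^3 + 27 b^2) mod 11 = 3
-1728 * (4 a)^3 = -1728 * (4*5)^3 mod 11 = 8
j = 8 * 3^(-1) mod 11 = 10

j = 10 (mod 11)


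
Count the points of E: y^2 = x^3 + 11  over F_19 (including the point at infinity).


For each x in F_19, count y with y^2 = x^3 + 0 x + 11 mod 19:
  x = 0: RHS = 11, y in [7, 12]  -> 2 point(s)
  x = 2: RHS = 0, y in [0]  -> 1 point(s)
  x = 3: RHS = 0, y in [0]  -> 1 point(s)
  x = 10: RHS = 4, y in [2, 17]  -> 2 point(s)
  x = 13: RHS = 4, y in [2, 17]  -> 2 point(s)
  x = 14: RHS = 0, y in [0]  -> 1 point(s)
  x = 15: RHS = 4, y in [2, 17]  -> 2 point(s)
Affine points: 11. Add the point at infinity: total = 12.

#E(F_19) = 12


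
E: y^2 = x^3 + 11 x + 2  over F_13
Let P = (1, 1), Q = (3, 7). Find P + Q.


P != Q, so use the chord formula.
s = (y2 - y1) / (x2 - x1) = (6) / (2) mod 13 = 3
x3 = s^2 - x1 - x2 mod 13 = 3^2 - 1 - 3 = 5
y3 = s (x1 - x3) - y1 mod 13 = 3 * (1 - 5) - 1 = 0

P + Q = (5, 0)


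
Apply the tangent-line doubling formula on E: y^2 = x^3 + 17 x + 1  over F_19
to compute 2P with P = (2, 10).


Doubling: s = (3 x1^2 + a) / (2 y1)
s = (3*2^2 + 17) / (2*10) mod 19 = 10
x3 = s^2 - 2 x1 mod 19 = 10^2 - 2*2 = 1
y3 = s (x1 - x3) - y1 mod 19 = 10 * (2 - 1) - 10 = 0

2P = (1, 0)


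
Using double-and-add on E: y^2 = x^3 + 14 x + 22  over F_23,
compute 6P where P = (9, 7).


k = 6 = 110_2 (binary, LSB first: 011)
Double-and-add from P = (9, 7):
  bit 0 = 0: acc unchanged = O
  bit 1 = 1: acc = O + (14, 8) = (14, 8)
  bit 2 = 1: acc = (14, 8) + (8, 5) = (7, 7)

6P = (7, 7)


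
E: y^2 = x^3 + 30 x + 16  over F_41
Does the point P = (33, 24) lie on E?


Check whether y^2 = x^3 + 30 x + 16 (mod 41) for (x, y) = (33, 24).
LHS: y^2 = 24^2 mod 41 = 2
RHS: x^3 + 30 x + 16 = 33^3 + 30*33 + 16 mod 41 = 2
LHS = RHS

Yes, on the curve


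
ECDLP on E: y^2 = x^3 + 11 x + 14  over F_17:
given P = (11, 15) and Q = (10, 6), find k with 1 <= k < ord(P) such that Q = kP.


Enumerate multiples of P until we hit Q = (10, 6):
  1P = (11, 15)
  2P = (12, 2)
  3P = (10, 6)
Match found at i = 3.

k = 3


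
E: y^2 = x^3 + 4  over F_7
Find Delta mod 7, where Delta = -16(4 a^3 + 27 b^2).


4 a^3 + 27 b^2 = 4*0^3 + 27*4^2 = 0 + 432 = 432
Delta = -16 * (432) = -6912
Delta mod 7 = 4

Delta = 4 (mod 7)


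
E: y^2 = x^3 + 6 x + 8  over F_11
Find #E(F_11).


For each x in F_11, count y with y^2 = x^3 + 6 x + 8 mod 11:
  x = 1: RHS = 4, y in [2, 9]  -> 2 point(s)
  x = 3: RHS = 9, y in [3, 8]  -> 2 point(s)
  x = 5: RHS = 9, y in [3, 8]  -> 2 point(s)
  x = 10: RHS = 1, y in [1, 10]  -> 2 point(s)
Affine points: 8. Add the point at infinity: total = 9.

#E(F_11) = 9


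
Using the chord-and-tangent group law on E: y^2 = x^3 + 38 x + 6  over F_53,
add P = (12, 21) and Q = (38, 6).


P != Q, so use the chord formula.
s = (y2 - y1) / (x2 - x1) = (38) / (26) mod 53 = 30
x3 = s^2 - x1 - x2 mod 53 = 30^2 - 12 - 38 = 2
y3 = s (x1 - x3) - y1 mod 53 = 30 * (12 - 2) - 21 = 14

P + Q = (2, 14)


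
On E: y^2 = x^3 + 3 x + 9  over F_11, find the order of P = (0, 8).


Compute successive multiples of P until we hit O:
  1P = (0, 8)
  2P = (3, 10)
  3P = (6, 10)
  4P = (10, 7)
  5P = (2, 1)
  6P = (2, 10)
  7P = (10, 4)
  8P = (6, 1)
  ... (continuing to 11P)
  11P = O

ord(P) = 11


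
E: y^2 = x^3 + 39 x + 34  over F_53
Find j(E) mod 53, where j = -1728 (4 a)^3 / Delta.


Delta = -16(4 a^3 + 27 b^2) mod 53 = 1
-1728 * (4 a)^3 = -1728 * (4*39)^3 mod 53 = 16
j = 16 * 1^(-1) mod 53 = 16

j = 16 (mod 53)


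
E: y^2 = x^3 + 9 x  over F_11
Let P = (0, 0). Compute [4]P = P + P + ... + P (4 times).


k = 4 = 100_2 (binary, LSB first: 001)
Double-and-add from P = (0, 0):
  bit 0 = 0: acc unchanged = O
  bit 1 = 0: acc unchanged = O
  bit 2 = 1: acc = O + O = O

4P = O


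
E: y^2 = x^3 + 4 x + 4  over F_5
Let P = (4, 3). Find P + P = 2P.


Doubling: s = (3 x1^2 + a) / (2 y1)
s = (3*4^2 + 4) / (2*3) mod 5 = 2
x3 = s^2 - 2 x1 mod 5 = 2^2 - 2*4 = 1
y3 = s (x1 - x3) - y1 mod 5 = 2 * (4 - 1) - 3 = 3

2P = (1, 3)


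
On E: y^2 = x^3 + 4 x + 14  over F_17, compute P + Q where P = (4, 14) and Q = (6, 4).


P != Q, so use the chord formula.
s = (y2 - y1) / (x2 - x1) = (7) / (2) mod 17 = 12
x3 = s^2 - x1 - x2 mod 17 = 12^2 - 4 - 6 = 15
y3 = s (x1 - x3) - y1 mod 17 = 12 * (4 - 15) - 14 = 7

P + Q = (15, 7)


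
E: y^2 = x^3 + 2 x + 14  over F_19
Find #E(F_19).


For each x in F_19, count y with y^2 = x^3 + 2 x + 14 mod 19:
  x = 1: RHS = 17, y in [6, 13]  -> 2 point(s)
  x = 2: RHS = 7, y in [8, 11]  -> 2 point(s)
  x = 3: RHS = 9, y in [3, 16]  -> 2 point(s)
  x = 5: RHS = 16, y in [4, 15]  -> 2 point(s)
  x = 9: RHS = 1, y in [1, 18]  -> 2 point(s)
  x = 16: RHS = 0, y in [0]  -> 1 point(s)
  x = 18: RHS = 11, y in [7, 12]  -> 2 point(s)
Affine points: 13. Add the point at infinity: total = 14.

#E(F_19) = 14


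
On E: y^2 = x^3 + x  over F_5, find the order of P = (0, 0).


Compute successive multiples of P until we hit O:
  1P = (0, 0)
  2P = O

ord(P) = 2


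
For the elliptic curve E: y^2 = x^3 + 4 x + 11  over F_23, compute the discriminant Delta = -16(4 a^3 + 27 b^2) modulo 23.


4 a^3 + 27 b^2 = 4*4^3 + 27*11^2 = 256 + 3267 = 3523
Delta = -16 * (3523) = -56368
Delta mod 23 = 5

Delta = 5 (mod 23)


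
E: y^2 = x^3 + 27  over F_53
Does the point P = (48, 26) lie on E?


Check whether y^2 = x^3 + 0 x + 27 (mod 53) for (x, y) = (48, 26).
LHS: y^2 = 26^2 mod 53 = 40
RHS: x^3 + 0 x + 27 = 48^3 + 0*48 + 27 mod 53 = 8
LHS != RHS

No, not on the curve


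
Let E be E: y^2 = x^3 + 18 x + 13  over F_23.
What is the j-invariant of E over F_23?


Delta = -16(4 a^3 + 27 b^2) mod 23 = 13
-1728 * (4 a)^3 = -1728 * (4*18)^3 mod 23 = 11
j = 11 * 13^(-1) mod 23 = 15

j = 15 (mod 23)


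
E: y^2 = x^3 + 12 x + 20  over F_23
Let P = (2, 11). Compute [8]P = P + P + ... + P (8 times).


k = 8 = 1000_2 (binary, LSB first: 0001)
Double-and-add from P = (2, 11):
  bit 0 = 0: acc unchanged = O
  bit 1 = 0: acc unchanged = O
  bit 2 = 0: acc unchanged = O
  bit 3 = 1: acc = O + (2, 12) = (2, 12)

8P = (2, 12)


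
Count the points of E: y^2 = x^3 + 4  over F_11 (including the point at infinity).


For each x in F_11, count y with y^2 = x^3 + 0 x + 4 mod 11:
  x = 0: RHS = 4, y in [2, 9]  -> 2 point(s)
  x = 1: RHS = 5, y in [4, 7]  -> 2 point(s)
  x = 2: RHS = 1, y in [1, 10]  -> 2 point(s)
  x = 3: RHS = 9, y in [3, 8]  -> 2 point(s)
  x = 6: RHS = 0, y in [0]  -> 1 point(s)
  x = 10: RHS = 3, y in [5, 6]  -> 2 point(s)
Affine points: 11. Add the point at infinity: total = 12.

#E(F_11) = 12


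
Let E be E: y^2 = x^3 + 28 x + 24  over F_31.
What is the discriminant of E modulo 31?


4 a^3 + 27 b^2 = 4*28^3 + 27*24^2 = 87808 + 15552 = 103360
Delta = -16 * (103360) = -1653760
Delta mod 31 = 28

Delta = 28 (mod 31)


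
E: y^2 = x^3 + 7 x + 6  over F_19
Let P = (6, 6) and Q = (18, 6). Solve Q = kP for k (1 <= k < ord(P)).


Enumerate multiples of P until we hit Q = (18, 6):
  1P = (6, 6)
  2P = (14, 6)
  3P = (18, 13)
  4P = (15, 3)
  5P = (15, 16)
  6P = (18, 6)
Match found at i = 6.

k = 6


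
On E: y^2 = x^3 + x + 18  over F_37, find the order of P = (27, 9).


Compute successive multiples of P until we hit O:
  1P = (27, 9)
  2P = (9, 33)
  3P = (11, 19)
  4P = (15, 2)
  5P = (29, 33)
  6P = (14, 36)
  7P = (36, 4)
  8P = (4, 7)
  ... (continuing to 34P)
  34P = O

ord(P) = 34


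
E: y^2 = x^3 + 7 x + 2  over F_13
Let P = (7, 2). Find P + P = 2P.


Doubling: s = (3 x1^2 + a) / (2 y1)
s = (3*7^2 + 7) / (2*2) mod 13 = 6
x3 = s^2 - 2 x1 mod 13 = 6^2 - 2*7 = 9
y3 = s (x1 - x3) - y1 mod 13 = 6 * (7 - 9) - 2 = 12

2P = (9, 12)


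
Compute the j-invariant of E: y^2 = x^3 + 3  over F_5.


Delta = -16(4 a^3 + 27 b^2) mod 5 = 2
-1728 * (4 a)^3 = -1728 * (4*0)^3 mod 5 = 0
j = 0 * 2^(-1) mod 5 = 0

j = 0 (mod 5)


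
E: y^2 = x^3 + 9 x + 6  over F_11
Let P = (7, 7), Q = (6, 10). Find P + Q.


P != Q, so use the chord formula.
s = (y2 - y1) / (x2 - x1) = (3) / (10) mod 11 = 8
x3 = s^2 - x1 - x2 mod 11 = 8^2 - 7 - 6 = 7
y3 = s (x1 - x3) - y1 mod 11 = 8 * (7 - 7) - 7 = 4

P + Q = (7, 4)


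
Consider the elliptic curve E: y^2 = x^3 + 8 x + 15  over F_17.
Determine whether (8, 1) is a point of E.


Check whether y^2 = x^3 + 8 x + 15 (mod 17) for (x, y) = (8, 1).
LHS: y^2 = 1^2 mod 17 = 1
RHS: x^3 + 8 x + 15 = 8^3 + 8*8 + 15 mod 17 = 13
LHS != RHS

No, not on the curve


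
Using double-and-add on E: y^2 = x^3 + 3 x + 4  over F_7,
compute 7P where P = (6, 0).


k = 7 = 111_2 (binary, LSB first: 111)
Double-and-add from P = (6, 0):
  bit 0 = 1: acc = O + (6, 0) = (6, 0)
  bit 1 = 1: acc = (6, 0) + O = (6, 0)
  bit 2 = 1: acc = (6, 0) + O = (6, 0)

7P = (6, 0)


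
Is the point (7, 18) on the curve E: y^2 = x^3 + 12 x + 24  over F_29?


Check whether y^2 = x^3 + 12 x + 24 (mod 29) for (x, y) = (7, 18).
LHS: y^2 = 18^2 mod 29 = 5
RHS: x^3 + 12 x + 24 = 7^3 + 12*7 + 24 mod 29 = 16
LHS != RHS

No, not on the curve


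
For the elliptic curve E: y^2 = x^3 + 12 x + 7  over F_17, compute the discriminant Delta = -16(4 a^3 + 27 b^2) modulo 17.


4 a^3 + 27 b^2 = 4*12^3 + 27*7^2 = 6912 + 1323 = 8235
Delta = -16 * (8235) = -131760
Delta mod 17 = 7

Delta = 7 (mod 17)


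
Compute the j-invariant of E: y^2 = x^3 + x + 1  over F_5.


Delta = -16(4 a^3 + 27 b^2) mod 5 = 4
-1728 * (4 a)^3 = -1728 * (4*1)^3 mod 5 = 3
j = 3 * 4^(-1) mod 5 = 2

j = 2 (mod 5)


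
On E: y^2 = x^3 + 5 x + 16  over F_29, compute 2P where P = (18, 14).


Doubling: s = (3 x1^2 + a) / (2 y1)
s = (3*18^2 + 5) / (2*14) mod 29 = 9
x3 = s^2 - 2 x1 mod 29 = 9^2 - 2*18 = 16
y3 = s (x1 - x3) - y1 mod 29 = 9 * (18 - 16) - 14 = 4

2P = (16, 4)


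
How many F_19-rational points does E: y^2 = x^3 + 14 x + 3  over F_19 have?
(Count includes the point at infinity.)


For each x in F_19, count y with y^2 = x^3 + 14 x + 3 mod 19:
  x = 2: RHS = 1, y in [1, 18]  -> 2 point(s)
  x = 4: RHS = 9, y in [3, 16]  -> 2 point(s)
  x = 7: RHS = 7, y in [8, 11]  -> 2 point(s)
  x = 8: RHS = 0, y in [0]  -> 1 point(s)
  x = 11: RHS = 6, y in [5, 14]  -> 2 point(s)
  x = 13: RHS = 7, y in [8, 11]  -> 2 point(s)
  x = 14: RHS = 17, y in [6, 13]  -> 2 point(s)
  x = 15: RHS = 16, y in [4, 15]  -> 2 point(s)
  x = 17: RHS = 5, y in [9, 10]  -> 2 point(s)
  x = 18: RHS = 7, y in [8, 11]  -> 2 point(s)
Affine points: 19. Add the point at infinity: total = 20.

#E(F_19) = 20


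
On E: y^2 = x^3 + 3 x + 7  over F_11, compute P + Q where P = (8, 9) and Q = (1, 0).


P != Q, so use the chord formula.
s = (y2 - y1) / (x2 - x1) = (2) / (4) mod 11 = 6
x3 = s^2 - x1 - x2 mod 11 = 6^2 - 8 - 1 = 5
y3 = s (x1 - x3) - y1 mod 11 = 6 * (8 - 5) - 9 = 9

P + Q = (5, 9)


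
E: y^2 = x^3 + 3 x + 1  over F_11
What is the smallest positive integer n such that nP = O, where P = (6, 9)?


Compute successive multiples of P until we hit O:
  1P = (6, 9)
  2P = (8, 8)
  3P = (0, 10)
  4P = (9, 8)
  5P = (1, 4)
  6P = (5, 3)
  7P = (3, 9)
  8P = (2, 2)
  ... (continuing to 18P)
  18P = O

ord(P) = 18


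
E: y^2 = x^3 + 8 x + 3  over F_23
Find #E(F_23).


For each x in F_23, count y with y^2 = x^3 + 8 x + 3 mod 23:
  x = 0: RHS = 3, y in [7, 16]  -> 2 point(s)
  x = 1: RHS = 12, y in [9, 14]  -> 2 point(s)
  x = 2: RHS = 4, y in [2, 21]  -> 2 point(s)
  x = 3: RHS = 8, y in [10, 13]  -> 2 point(s)
  x = 8: RHS = 4, y in [2, 21]  -> 2 point(s)
  x = 10: RHS = 2, y in [5, 18]  -> 2 point(s)
  x = 13: RHS = 4, y in [2, 21]  -> 2 point(s)
  x = 15: RHS = 2, y in [5, 18]  -> 2 point(s)
  x = 16: RHS = 18, y in [8, 15]  -> 2 point(s)
  x = 21: RHS = 2, y in [5, 18]  -> 2 point(s)
Affine points: 20. Add the point at infinity: total = 21.

#E(F_23) = 21


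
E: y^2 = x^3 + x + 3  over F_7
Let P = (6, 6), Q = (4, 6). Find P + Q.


P != Q, so use the chord formula.
s = (y2 - y1) / (x2 - x1) = (0) / (5) mod 7 = 0
x3 = s^2 - x1 - x2 mod 7 = 0^2 - 6 - 4 = 4
y3 = s (x1 - x3) - y1 mod 7 = 0 * (6 - 4) - 6 = 1

P + Q = (4, 1)


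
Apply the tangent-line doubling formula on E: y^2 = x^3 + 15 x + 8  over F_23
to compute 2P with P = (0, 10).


Doubling: s = (3 x1^2 + a) / (2 y1)
s = (3*0^2 + 15) / (2*10) mod 23 = 18
x3 = s^2 - 2 x1 mod 23 = 18^2 - 2*0 = 2
y3 = s (x1 - x3) - y1 mod 23 = 18 * (0 - 2) - 10 = 0

2P = (2, 0)


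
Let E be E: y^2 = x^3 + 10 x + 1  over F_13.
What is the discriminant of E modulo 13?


4 a^3 + 27 b^2 = 4*10^3 + 27*1^2 = 4000 + 27 = 4027
Delta = -16 * (4027) = -64432
Delta mod 13 = 9

Delta = 9 (mod 13)


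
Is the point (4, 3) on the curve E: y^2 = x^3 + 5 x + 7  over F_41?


Check whether y^2 = x^3 + 5 x + 7 (mod 41) for (x, y) = (4, 3).
LHS: y^2 = 3^2 mod 41 = 9
RHS: x^3 + 5 x + 7 = 4^3 + 5*4 + 7 mod 41 = 9
LHS = RHS

Yes, on the curve


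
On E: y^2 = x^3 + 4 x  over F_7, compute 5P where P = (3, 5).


k = 5 = 101_2 (binary, LSB first: 101)
Double-and-add from P = (3, 5):
  bit 0 = 1: acc = O + (3, 5) = (3, 5)
  bit 1 = 0: acc unchanged = (3, 5)
  bit 2 = 1: acc = (3, 5) + (0, 0) = (6, 4)

5P = (6, 4)


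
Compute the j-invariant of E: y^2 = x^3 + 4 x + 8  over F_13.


Delta = -16(4 a^3 + 27 b^2) mod 13 = 2
-1728 * (4 a)^3 = -1728 * (4*4)^3 mod 13 = 1
j = 1 * 2^(-1) mod 13 = 7

j = 7 (mod 13)


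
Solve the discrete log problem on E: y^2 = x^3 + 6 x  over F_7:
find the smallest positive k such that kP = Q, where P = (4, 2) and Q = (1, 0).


Enumerate multiples of P until we hit Q = (1, 0):
  1P = (4, 2)
  2P = (1, 0)
Match found at i = 2.

k = 2


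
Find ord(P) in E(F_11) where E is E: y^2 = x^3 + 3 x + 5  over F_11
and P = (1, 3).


Compute successive multiples of P until we hit O:
  1P = (1, 3)
  2P = (10, 10)
  3P = (4, 2)
  4P = (0, 4)
  5P = (0, 7)
  6P = (4, 9)
  7P = (10, 1)
  8P = (1, 8)
  ... (continuing to 9P)
  9P = O

ord(P) = 9


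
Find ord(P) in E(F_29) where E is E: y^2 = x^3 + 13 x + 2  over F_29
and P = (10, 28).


Compute successive multiples of P until we hit O:
  1P = (10, 28)
  2P = (18, 6)
  3P = (14, 12)
  4P = (21, 16)
  5P = (21, 13)
  6P = (14, 17)
  7P = (18, 23)
  8P = (10, 1)
  ... (continuing to 9P)
  9P = O

ord(P) = 9


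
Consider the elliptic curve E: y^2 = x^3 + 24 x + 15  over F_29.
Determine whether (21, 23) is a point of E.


Check whether y^2 = x^3 + 24 x + 15 (mod 29) for (x, y) = (21, 23).
LHS: y^2 = 23^2 mod 29 = 7
RHS: x^3 + 24 x + 15 = 21^3 + 24*21 + 15 mod 29 = 7
LHS = RHS

Yes, on the curve


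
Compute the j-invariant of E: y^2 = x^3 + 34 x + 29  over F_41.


Delta = -16(4 a^3 + 27 b^2) mod 41 = 6
-1728 * (4 a)^3 = -1728 * (4*34)^3 mod 41 = 20
j = 20 * 6^(-1) mod 41 = 17

j = 17 (mod 41)


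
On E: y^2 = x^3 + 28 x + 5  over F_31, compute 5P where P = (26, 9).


k = 5 = 101_2 (binary, LSB first: 101)
Double-and-add from P = (26, 9):
  bit 0 = 1: acc = O + (26, 9) = (26, 9)
  bit 1 = 0: acc unchanged = (26, 9)
  bit 2 = 1: acc = (26, 9) + (26, 9) = (26, 22)

5P = (26, 22)


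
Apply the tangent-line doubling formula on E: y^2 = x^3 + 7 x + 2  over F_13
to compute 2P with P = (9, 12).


Doubling: s = (3 x1^2 + a) / (2 y1)
s = (3*9^2 + 7) / (2*12) mod 13 = 5
x3 = s^2 - 2 x1 mod 13 = 5^2 - 2*9 = 7
y3 = s (x1 - x3) - y1 mod 13 = 5 * (9 - 7) - 12 = 11

2P = (7, 11)


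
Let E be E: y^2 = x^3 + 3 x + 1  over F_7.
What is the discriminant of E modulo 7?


4 a^3 + 27 b^2 = 4*3^3 + 27*1^2 = 108 + 27 = 135
Delta = -16 * (135) = -2160
Delta mod 7 = 3

Delta = 3 (mod 7)


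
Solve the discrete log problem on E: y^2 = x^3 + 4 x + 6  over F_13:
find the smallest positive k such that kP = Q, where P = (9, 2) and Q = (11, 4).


Enumerate multiples of P until we hit Q = (11, 4):
  1P = (9, 2)
  2P = (8, 11)
  3P = (12, 12)
  4P = (6, 8)
  5P = (2, 10)
  6P = (11, 4)
Match found at i = 6.

k = 6


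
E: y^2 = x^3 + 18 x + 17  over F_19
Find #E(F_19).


For each x in F_19, count y with y^2 = x^3 + 18 x + 17 mod 19:
  x = 0: RHS = 17, y in [6, 13]  -> 2 point(s)
  x = 1: RHS = 17, y in [6, 13]  -> 2 point(s)
  x = 2: RHS = 4, y in [2, 17]  -> 2 point(s)
  x = 4: RHS = 1, y in [1, 18]  -> 2 point(s)
  x = 5: RHS = 4, y in [2, 17]  -> 2 point(s)
  x = 7: RHS = 11, y in [7, 12]  -> 2 point(s)
  x = 10: RHS = 0, y in [0]  -> 1 point(s)
  x = 11: RHS = 7, y in [8, 11]  -> 2 point(s)
  x = 12: RHS = 4, y in [2, 17]  -> 2 point(s)
  x = 13: RHS = 16, y in [4, 15]  -> 2 point(s)
  x = 14: RHS = 11, y in [7, 12]  -> 2 point(s)
  x = 17: RHS = 11, y in [7, 12]  -> 2 point(s)
  x = 18: RHS = 17, y in [6, 13]  -> 2 point(s)
Affine points: 25. Add the point at infinity: total = 26.

#E(F_19) = 26
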